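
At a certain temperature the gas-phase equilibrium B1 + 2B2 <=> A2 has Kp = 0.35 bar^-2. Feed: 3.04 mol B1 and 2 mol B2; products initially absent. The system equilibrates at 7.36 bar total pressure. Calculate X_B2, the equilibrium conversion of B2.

X = 0.766

Basis: 2 mol B2 initially; let X = conversion of B2. Extent ξ = X.
Species balance: n_B1 = 3.04 − X; n_B2 = 2 − 2X; n_A2 = X.
n_T = Σnᵢ = 5.04 − 2X.
Mole fractions y_i = n_i/n_T; Kp = p_A2 / (p_B1 p_B2^2) with p_i = y_i·P.
This yields a degree-3 equation in X; solving on (0,1), X = 0.766.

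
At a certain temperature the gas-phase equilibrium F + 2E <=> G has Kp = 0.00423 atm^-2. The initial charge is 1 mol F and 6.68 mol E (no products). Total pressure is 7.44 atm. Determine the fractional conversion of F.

X = 0.149

Take 1 mol F as basis and let X be its fractional conversion, so ξ = X.
Mole table: n_F = 1 − X; n_E = 6.68 − 2X; n_G = X.
Total moles n_T = 7.68 − 2X.
y_i = n_i/n_T, p_i = y_i·P. Kp = p_G / (p_F p_E^2).
This yields a degree-3 equation in X; solving on (0,1), X = 0.149.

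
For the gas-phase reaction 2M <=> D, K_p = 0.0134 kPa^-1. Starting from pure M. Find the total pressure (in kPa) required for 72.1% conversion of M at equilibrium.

Basis: 1 mol M initially; let X = conversion of M. Extent ξ = 0.5X.
At extent ξ: n_M = 1 − X; n_D = 0.5X.
Total moles n_T = 1 − 0.5X.
K_p = p_D / (p_M^2) with p_i = (n_i/n_T)·P.
At X = 0.721: the mole-fraction product g(X) = Π y_i^ν_i = 2.962. Since K_p = g(X)·P^{-1}, P = (g/K_p)^(1/1) = (2.962/0.0134)^(1/1) = 221 kPa.

P = 221 kPa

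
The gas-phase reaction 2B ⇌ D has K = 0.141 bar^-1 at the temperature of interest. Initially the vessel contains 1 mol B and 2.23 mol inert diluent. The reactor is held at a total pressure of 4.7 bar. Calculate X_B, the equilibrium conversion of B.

X = 0.244

Basis: 1 mol B initially; let X = conversion of B. Extent ξ = 0.5X.
At extent ξ: n_B = 1 − X; n_D = 0.5X; n_I = 2.23 (inert).
Total moles n_T = 3.23 − 0.5X.
y_i = n_i/n_T, p_i = y_i·P. K = p_D / (p_B^2).
Substituting and setting equal to 0.141 bar^-1 gives a polynomial in X; the root in (0,1) is X = 0.244.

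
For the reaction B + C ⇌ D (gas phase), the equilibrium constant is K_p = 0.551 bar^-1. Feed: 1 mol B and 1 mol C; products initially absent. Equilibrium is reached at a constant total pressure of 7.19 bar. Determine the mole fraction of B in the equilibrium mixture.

y_B = 0.310

Basis: 1 mol B initially; let X = conversion of B. Extent ξ = X.
Species balance: n_B = 1 − X; n_C = 1 − X; n_D = X.
Total moles n_T = 2 − X.
With p_i = (n_i/n_T)P, K_p = p_D / (p_B p_C).
Substituting and setting equal to 0.551 bar^-1 gives a polynomial in X; the root in (0,1) is X = 0.551.
Then n_B = 0.449, n_T = 1.45, so y_B = 0.310.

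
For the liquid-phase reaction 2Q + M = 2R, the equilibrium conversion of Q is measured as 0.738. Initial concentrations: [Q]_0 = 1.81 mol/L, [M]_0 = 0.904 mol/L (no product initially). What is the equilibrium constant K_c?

Let X = conversion of Q.
Concentrations: [Q] = 1.81 − 1.81X; [M] = 0.904 − 0.905X; [R] = 1.81X.
At X = 0.738: [Q] = 0.474, [M] = 0.236, [R] = 1.34.
K_c = [R]^2 / ([Q]^2 [M]) = 33.6 L/mol.

K_c = 33.6 L/mol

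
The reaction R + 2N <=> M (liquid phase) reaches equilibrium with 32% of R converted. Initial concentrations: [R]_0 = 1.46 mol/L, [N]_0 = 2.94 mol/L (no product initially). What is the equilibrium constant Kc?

Let X = conversion of R.
Concentrations: [R] = 1.46 − 1.46X; [N] = 2.94 − 2.92X; [M] = 1.46X.
At X = 0.32: [R] = 0.993, [N] = 2.01, [M] = 0.467.
Kc = [M] / ([R] [N]^2) = 0.117 (mol/L)^-2.

Kc = 0.117 (mol/L)^-2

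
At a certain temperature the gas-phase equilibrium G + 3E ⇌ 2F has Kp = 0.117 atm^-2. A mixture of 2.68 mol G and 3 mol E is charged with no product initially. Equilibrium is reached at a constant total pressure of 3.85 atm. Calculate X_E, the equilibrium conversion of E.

Let X = conversion of E (basis 3 mol E); extent of reaction ξ = X.
Species balance: n_G = 2.68 − X; n_E = 3 − 3X; n_F = 2X.
n_T = Σnᵢ = 5.68 − 2X.
Mole fractions y_i = n_i/n_T; Kp = p_F^2 / (p_G p_E^3) with p_i = y_i·P.
Setting this equal to 0.117 atm^-2 and taking the physical root (0 < X < 1) gives X = 0.443.

X = 0.443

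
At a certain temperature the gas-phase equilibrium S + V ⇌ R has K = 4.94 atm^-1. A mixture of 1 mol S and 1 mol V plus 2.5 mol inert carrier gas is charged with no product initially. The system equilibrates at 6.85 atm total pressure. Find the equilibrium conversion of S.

Basis: 1 mol S initially; let X = conversion of S. Extent ξ = X.
Moles: n_S = 1 − X; n_V = 1 − X; n_R = X; n_I = 2.5 (inert).
Summing: n_T = 4.5 − X.
y_i = n_i/n_T, p_i = y_i·P. K = p_R / (p_S p_V).
Substituting and setting equal to 4.94 atm^-1 gives a polynomial in X; the root in (0,1) is X = 0.717.

X = 0.717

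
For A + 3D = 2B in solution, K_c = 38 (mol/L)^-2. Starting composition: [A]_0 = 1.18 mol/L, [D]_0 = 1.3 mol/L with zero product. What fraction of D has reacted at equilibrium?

Let X = conversion of D; extent ξ = 1.3X/3 mol/L.
Concentrations: [A] = 1.18 − 0.433X; [D] = 1.3 − 1.3X; [B] = 0.867X.
K_c = [B]^2 / ([A] [D]^3).
Setting equal to 38 and solving for X on (0,1) gives X = 0.808.

X = 0.808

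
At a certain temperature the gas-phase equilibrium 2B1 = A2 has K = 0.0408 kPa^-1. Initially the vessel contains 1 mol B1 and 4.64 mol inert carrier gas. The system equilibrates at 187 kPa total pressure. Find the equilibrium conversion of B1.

X = 0.557

Take 1 mol B1 as basis and let X be its fractional conversion, so ξ = 0.5X.
Mole table: n_B1 = 1 − X; n_A2 = 0.5X; n_I = 4.64 (inert).
Total moles n_T = 5.64 − 0.5X.
With p_i = (n_i/n_T)P, K = p_A2 / (p_B1^2).
Substituting and setting equal to 0.0408 kPa^-1 gives a polynomial in X; the root in (0,1) is X = 0.557.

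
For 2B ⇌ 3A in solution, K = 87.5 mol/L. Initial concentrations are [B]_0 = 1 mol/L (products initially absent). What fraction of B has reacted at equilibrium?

Let X = conversion of B; extent ξ = 1X/2 mol/L.
Concentrations: [B] = 1 − 1X; [A] = 1.5X.
K = [A]^3 / ([B]^2).
Setting equal to 87.5 and solving for X on (0,1) gives X = 0.847.

X = 0.847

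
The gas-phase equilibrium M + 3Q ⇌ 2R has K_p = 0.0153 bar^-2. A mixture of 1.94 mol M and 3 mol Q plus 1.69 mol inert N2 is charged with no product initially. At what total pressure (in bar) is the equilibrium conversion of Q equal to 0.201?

P = 4.14 bar

Take 3 mol Q as basis and let X be its fractional conversion, so ξ = X.
At extent ξ: n_M = 1.94 − X; n_Q = 3 − 3X; n_R = 2X; n_I = 1.69 (inert).
Summing: n_T = 6.63 − 2X.
K_p = p_R^2 / (p_M p_Q^3) with p_i = (n_i/n_T)·P.
At X = 0.201: the mole-fraction product g(X) = Π y_i^ν_i = 0.2617. Since K_p = g(X)·P^{-2}, P = (g/K_p)^(1/2) = (0.2617/0.0153)^(1/2) = 4.14 bar.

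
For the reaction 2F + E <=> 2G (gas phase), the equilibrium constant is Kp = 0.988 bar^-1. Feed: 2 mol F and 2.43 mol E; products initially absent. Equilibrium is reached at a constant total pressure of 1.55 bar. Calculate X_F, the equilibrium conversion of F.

X = 0.466

Let X = conversion of F (basis 2 mol F); extent of reaction ξ = X.
Species balance: n_F = 2 − 2X; n_E = 2.43 − X; n_G = 2X.
Total moles n_T = 4.43 − X.
Mole fractions y_i = n_i/n_T; Kp = p_G^2 / (p_F^2 p_E) with p_i = y_i·P.
Setting this equal to 0.988 bar^-1 and taking the physical root (0 < X < 1) gives X = 0.466.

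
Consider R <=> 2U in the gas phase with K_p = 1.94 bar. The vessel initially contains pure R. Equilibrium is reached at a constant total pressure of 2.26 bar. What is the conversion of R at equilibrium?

Let X = conversion of R (basis 1 mol R); extent of reaction ξ = X.
Mole table: n_R = 1 − X; n_U = 2X.
n_T = Σnᵢ = 1 + X.
y_i = n_i/n_T, p_i = y_i·P. K_p = p_U^2 / (p_R).
Substituting and setting equal to 1.94 bar gives a polynomial in X; the root in (0,1) is X = 0.420.

X = 0.420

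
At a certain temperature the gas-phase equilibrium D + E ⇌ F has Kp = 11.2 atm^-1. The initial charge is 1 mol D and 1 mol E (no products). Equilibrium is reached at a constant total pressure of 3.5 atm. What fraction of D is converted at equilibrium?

Basis: 1 mol D initially; let X = conversion of D. Extent ξ = X.
Moles: n_D = 1 − X; n_E = 1 − X; n_F = X.
Total moles n_T = 2 − X.
y_i = n_i/n_T, p_i = y_i·P. Kp = p_F / (p_D p_E).
Equating to 11.2 atm^-1 and solving on 0 < X < 1: X = 0.842.

X = 0.842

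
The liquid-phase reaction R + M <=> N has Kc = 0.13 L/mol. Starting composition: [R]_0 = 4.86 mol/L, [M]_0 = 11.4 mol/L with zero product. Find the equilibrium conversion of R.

X = 0.534

Let X = conversion of R; extent ξ = 4.86·X mol/L.
Concentrations: [R] = 4.86 − 4.86X; [M] = 11.4 − 4.86X; [N] = 4.86X.
Kc = [N] / ([R] [M]).
Equating to 0.13 L/mol: the physical root is X = 0.534.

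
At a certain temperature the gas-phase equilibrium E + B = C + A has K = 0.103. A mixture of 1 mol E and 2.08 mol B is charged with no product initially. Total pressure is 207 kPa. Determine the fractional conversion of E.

Let X = conversion of E (basis 1 mol E); extent of reaction ξ = X.
Moles: n_E = 1 − X; n_B = 2.08 − X; n_C = X; n_A = X.
Total moles n_T = 3.08 (Δν = 0, constant).
y_i = n_i/n_T, p_i = y_i·P. K = p_C p_A / (p_E p_B).
This yields a degree-2 equation in X; solving on (0,1), X = 0.343.

X = 0.343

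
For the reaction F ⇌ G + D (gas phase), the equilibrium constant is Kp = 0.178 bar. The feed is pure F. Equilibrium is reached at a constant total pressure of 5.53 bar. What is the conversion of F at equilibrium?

Let X = conversion of F (basis 1 mol F); extent of reaction ξ = X.
Moles: n_F = 1 − X; n_G = X; n_D = X.
Total moles n_T = 1 + X.
y_i = n_i/n_T, p_i = y_i·P. Kp = p_G p_D / (p_F).
This yields a degree-2 equation in X; solving on (0,1), X = 0.177.

X = 0.177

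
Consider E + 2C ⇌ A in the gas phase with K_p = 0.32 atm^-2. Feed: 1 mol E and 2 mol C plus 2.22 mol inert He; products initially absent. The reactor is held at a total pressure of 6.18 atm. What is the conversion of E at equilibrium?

Basis: 1 mol E initially; let X = conversion of E. Extent ξ = X.
Mole table: n_E = 1 − X; n_C = 2 − 2X; n_A = X; n_I = 2.22 (inert).
n_T = Σnᵢ = 5.22 − 2X.
Mole fractions y_i = n_i/n_T; K_p = p_A / (p_E p_C^2) with p_i = y_i·P.
Substituting and setting equal to 0.32 atm^-2 gives a polynomial in X; the root in (0,1) is X = 0.445.

X = 0.445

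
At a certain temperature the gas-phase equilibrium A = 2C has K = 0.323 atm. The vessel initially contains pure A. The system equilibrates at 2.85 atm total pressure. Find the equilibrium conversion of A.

X = 0.166

Let X = conversion of A (basis 1 mol A); extent of reaction ξ = X.
At extent ξ: n_A = 1 − X; n_C = 2X.
Summing: n_T = 1 + X.
Mole fractions y_i = n_i/n_T; K = p_C^2 / (p_A) with p_i = y_i·P.
Setting this equal to 0.323 atm and taking the physical root (0 < X < 1) gives X = 0.166.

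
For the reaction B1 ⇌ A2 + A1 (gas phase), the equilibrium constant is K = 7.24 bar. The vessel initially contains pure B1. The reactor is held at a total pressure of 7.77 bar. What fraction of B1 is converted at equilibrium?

Let X = conversion of B1 (basis 1 mol B1); extent of reaction ξ = X.
Species balance: n_B1 = 1 − X; n_A2 = X; n_A1 = X.
Total moles n_T = 1 + X.
Mole fractions y_i = n_i/n_T; K = p_A2 p_A1 / (p_B1) with p_i = y_i·P.
This yields a degree-2 equation in X; solving on (0,1), X = 0.695.

X = 0.695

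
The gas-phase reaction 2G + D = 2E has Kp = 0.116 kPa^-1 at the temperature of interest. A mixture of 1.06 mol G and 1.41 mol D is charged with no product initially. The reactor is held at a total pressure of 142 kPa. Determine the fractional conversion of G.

X = 0.740

Basis: 1.06 mol G initially; let X = conversion of G. Extent ξ = 0.53X.
Mole table: n_G = 1.06 − 1.06X; n_D = 1.41 − 0.53X; n_E = 1.06X.
n_T = Σnᵢ = 2.47 − 0.53X.
Mole fractions y_i = n_i/n_T; Kp = p_E^2 / (p_G^2 p_D) with p_i = y_i·P.
Setting this equal to 0.116 kPa^-1 and taking the physical root (0 < X < 1) gives X = 0.740.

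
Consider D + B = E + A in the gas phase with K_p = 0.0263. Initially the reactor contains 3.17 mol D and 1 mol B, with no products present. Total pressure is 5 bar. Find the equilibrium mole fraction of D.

y_D = 0.702

Take 1 mol B as basis and let X be its fractional conversion, so ξ = X.
At extent ξ: n_D = 3.17 − X; n_B = 1 − X; n_E = X; n_A = X.
Total moles n_T = 4.17 (Δν = 0, constant).
With p_i = (n_i/n_T)P, K_p = p_E p_A / (p_D p_B).
Setting this equal to 0.0263 and taking the physical root (0 < X < 1) gives X = 0.242.
Then n_D = 2.93, n_T = 4.17, so y_D = 0.702.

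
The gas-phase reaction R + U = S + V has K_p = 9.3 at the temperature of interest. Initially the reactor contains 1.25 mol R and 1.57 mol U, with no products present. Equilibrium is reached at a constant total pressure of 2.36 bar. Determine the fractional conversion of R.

Take 1.25 mol R as basis and let X be its fractional conversion, so ξ = 1.25X.
Mole table: n_R = 1.25 − 1.25X; n_U = 1.57 − 1.25X; n_S = 1.25X; n_V = 1.25X.
Total moles n_T = 2.82 (Δν = 0, constant).
With p_i = (n_i/n_T)P, K_p = p_S p_V / (p_R p_U).
Equating to 9.3 and solving on 0 < X < 1: X = 0.828.

X = 0.828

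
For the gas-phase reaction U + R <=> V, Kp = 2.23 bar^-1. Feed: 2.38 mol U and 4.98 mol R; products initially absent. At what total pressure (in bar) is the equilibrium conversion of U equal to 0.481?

Take 2.38 mol U as basis and let X be its fractional conversion, so ξ = 2.38X.
Moles: n_U = 2.38 − 2.38X; n_R = 4.98 − 2.38X; n_V = 2.38X.
Total moles n_T = 7.36 − 2.38X.
Kp = p_V / (p_U p_R) with p_i = (n_i/n_T)·P.
At X = 0.481: the mole-fraction product g(X) = Π y_i^ν_i = 1.502. Since Kp = g(X)·P^{-1}, P = (g/Kp)^(1/1) = (1.502/2.23)^(1/1) = 0.674 bar.

P = 0.674 bar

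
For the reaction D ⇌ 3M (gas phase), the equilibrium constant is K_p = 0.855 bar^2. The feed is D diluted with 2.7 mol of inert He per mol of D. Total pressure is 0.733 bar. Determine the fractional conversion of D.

X = 0.742

Basis: 1 mol D initially; let X = conversion of D. Extent ξ = X.
Species balance: n_D = 1 − X; n_M = 3X; n_I = 2.7 (inert).
Total moles n_T = 3.7 + 2X.
With p_i = (n_i/n_T)P, K_p = p_M^3 / (p_D).
This yields a degree-3 equation in X; solving on (0,1), X = 0.742.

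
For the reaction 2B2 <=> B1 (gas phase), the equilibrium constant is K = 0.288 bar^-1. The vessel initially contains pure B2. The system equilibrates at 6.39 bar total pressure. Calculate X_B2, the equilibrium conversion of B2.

X = 0.654

Basis: 1 mol B2 initially; let X = conversion of B2. Extent ξ = 0.5X.
Moles: n_B2 = 1 − X; n_B1 = 0.5X.
Total moles n_T = 1 − 0.5X.
y_i = n_i/n_T, p_i = y_i·P. K = p_B1 / (p_B2^2).
This yields a degree-2 equation in X; solving on (0,1), X = 0.654.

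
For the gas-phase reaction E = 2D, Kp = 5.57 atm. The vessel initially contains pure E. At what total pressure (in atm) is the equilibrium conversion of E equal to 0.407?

P = 7.01 atm

Take 1 mol E as basis and let X be its fractional conversion, so ξ = X.
Species balance: n_E = 1 − X; n_D = 2X.
n_T = Σnᵢ = 1 + X.
Kp = p_D^2 / (p_E) with p_i = (n_i/n_T)·P.
At X = 0.407: the mole-fraction product g(X) = Π y_i^ν_i = 0.7941. Since Kp = g(X)·P^{1}, P = (Kp/g)^(1/1) = (5.57/0.7941)^(1/1) = 7.01 atm.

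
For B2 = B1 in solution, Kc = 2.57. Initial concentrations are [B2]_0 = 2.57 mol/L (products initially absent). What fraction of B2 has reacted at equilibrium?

Let X = conversion of B2; extent ξ = 2.57·X mol/L.
Concentrations: [B2] = 2.57 − 2.57X; [B1] = 2.57X.
Kc = [B1] / ([B2]).
Equating to 2.57: the physical root is X = 0.720.

X = 0.720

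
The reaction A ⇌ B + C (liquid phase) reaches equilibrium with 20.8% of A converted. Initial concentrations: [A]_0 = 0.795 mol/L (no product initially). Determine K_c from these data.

K_c = 0.0434 mol/L

Let X = conversion of A.
Concentrations: [A] = 0.795 − 0.795X; [B] = 0.795X; [C] = 0.795X.
At X = 0.208: [A] = 0.63, [B] = 0.165, [C] = 0.165.
K_c = [B] [C] / ([A]) = 0.0434 mol/L.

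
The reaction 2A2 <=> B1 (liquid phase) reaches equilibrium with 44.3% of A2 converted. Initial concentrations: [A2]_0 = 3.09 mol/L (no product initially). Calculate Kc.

Kc = 0.231 L/mol

Let X = conversion of A2.
Concentrations: [A2] = 3.09 − 3.09X; [B1] = 1.54X.
At X = 0.443: [A2] = 1.72, [B1] = 0.684.
Kc = [B1] / ([A2]^2) = 0.231 L/mol.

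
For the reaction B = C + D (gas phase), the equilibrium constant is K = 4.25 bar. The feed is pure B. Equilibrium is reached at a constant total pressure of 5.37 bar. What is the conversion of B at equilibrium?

X = 0.665

Let X = conversion of B (basis 1 mol B); extent of reaction ξ = X.
Moles: n_B = 1 − X; n_C = X; n_D = X.
Total moles n_T = 1 + X.
y_i = n_i/n_T, p_i = y_i·P. K = p_C p_D / (p_B).
Substituting and setting equal to 4.25 bar gives a polynomial in X; the root in (0,1) is X = 0.665.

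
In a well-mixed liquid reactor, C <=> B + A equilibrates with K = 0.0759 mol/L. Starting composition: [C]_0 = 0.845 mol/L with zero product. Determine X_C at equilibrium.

X = 0.258

Let X = conversion of C; extent ξ = 0.845·X mol/L.
Concentrations: [C] = 0.845 − 0.845X; [B] = 0.845X; [A] = 0.845X.
K = [B] [A] / ([C]).
Equating to 0.0759 mol/L: the physical root is X = 0.258.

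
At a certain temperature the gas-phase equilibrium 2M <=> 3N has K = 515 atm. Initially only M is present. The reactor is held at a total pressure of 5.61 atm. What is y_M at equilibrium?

y_M = 0.091

Basis: 1 mol M initially; let X = conversion of M. Extent ξ = 0.5X.
Species balance: n_M = 1 − X; n_N = 1.5X.
Summing: n_T = 1 + 0.5X.
Mole fractions y_i = n_i/n_T; K = p_N^3 / (p_M^2) with p_i = y_i·P.
Substituting and setting equal to 515 atm gives a polynomial in X; the root in (0,1) is X = 0.870.
Then n_M = 0.13, n_T = 1.44, so y_M = 0.091.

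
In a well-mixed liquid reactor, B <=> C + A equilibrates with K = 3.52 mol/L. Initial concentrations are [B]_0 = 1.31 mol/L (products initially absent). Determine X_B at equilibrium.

X = 0.776

Let X = conversion of B; extent ξ = 1.31·X mol/L.
Concentrations: [B] = 1.31 − 1.31X; [C] = 1.31X; [A] = 1.31X.
K = [C] [A] / ([B]).
Setting equal to 3.52 and solving for X on (0,1) gives X = 0.776.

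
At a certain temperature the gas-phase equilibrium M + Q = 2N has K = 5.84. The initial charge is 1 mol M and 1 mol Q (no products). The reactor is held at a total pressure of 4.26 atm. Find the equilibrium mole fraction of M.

y_M = 0.226

Let X = conversion of M (basis 1 mol M); extent of reaction ξ = X.
Species balance: n_M = 1 − X; n_Q = 1 − X; n_N = 2X.
Total moles n_T = 2 (Δν = 0, constant).
y_i = n_i/n_T, p_i = y_i·P. K = p_N^2 / (p_M p_Q).
This yields a degree-2 equation in X; solving on (0,1), X = 0.547.
Then n_M = 0.453, n_T = 2, so y_M = 0.226.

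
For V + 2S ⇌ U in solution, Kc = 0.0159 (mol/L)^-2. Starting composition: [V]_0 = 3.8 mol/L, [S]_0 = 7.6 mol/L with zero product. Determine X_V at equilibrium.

Let X = conversion of V; extent ξ = 3.8·X mol/L.
Concentrations: [V] = 3.8 − 3.8X; [S] = 7.6 − 7.6X; [U] = 3.8X.
Kc = [U] / ([V] [S]^2).
Solving Kc = 0.0159 for X ∈ (0,1): X = 0.306.

X = 0.306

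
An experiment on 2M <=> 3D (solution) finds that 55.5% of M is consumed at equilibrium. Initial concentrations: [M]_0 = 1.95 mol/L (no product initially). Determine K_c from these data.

Let X = conversion of M.
Concentrations: [M] = 1.95 − 1.95X; [D] = 2.92X.
At X = 0.555: [M] = 0.868, [D] = 1.62.
K_c = [D]^3 / ([M]^2) = 5.68 mol/L.

K_c = 5.68 mol/L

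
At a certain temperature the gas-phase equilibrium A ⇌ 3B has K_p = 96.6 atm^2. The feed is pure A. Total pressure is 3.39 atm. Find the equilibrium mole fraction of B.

Take 1 mol A as basis and let X be its fractional conversion, so ξ = X.
Moles: n_A = 1 − X; n_B = 3X.
Total moles n_T = 1 + 2X.
y_i = n_i/n_T, p_i = y_i·P. K_p = p_B^3 / (p_A).
Setting this equal to 96.6 atm^2 and taking the physical root (0 < X < 1) gives X = 0.772.
Then n_B = 2.32, n_T = 2.54, so y_B = 0.910.

y_B = 0.910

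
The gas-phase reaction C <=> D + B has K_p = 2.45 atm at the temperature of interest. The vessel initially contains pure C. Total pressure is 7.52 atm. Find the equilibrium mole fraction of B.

y_B = 0.331

Let X = conversion of C (basis 1 mol C); extent of reaction ξ = X.
Species balance: n_C = 1 − X; n_D = X; n_B = X.
Summing: n_T = 1 + X.
y_i = n_i/n_T, p_i = y_i·P. K_p = p_D p_B / (p_C).
Setting this equal to 2.45 atm and taking the physical root (0 < X < 1) gives X = 0.496.
Then n_B = 0.496, n_T = 1.5, so y_B = 0.331.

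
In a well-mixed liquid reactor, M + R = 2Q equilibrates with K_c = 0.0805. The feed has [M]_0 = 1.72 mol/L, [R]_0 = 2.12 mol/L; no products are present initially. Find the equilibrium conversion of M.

X = 0.138

Let X = conversion of M; extent ξ = 1.72·X mol/L.
Concentrations: [M] = 1.72 − 1.72X; [R] = 2.12 − 1.72X; [Q] = 3.44X.
K_c = [Q]^2 / ([M] [R]).
Equating to 0.0805: the physical root is X = 0.138.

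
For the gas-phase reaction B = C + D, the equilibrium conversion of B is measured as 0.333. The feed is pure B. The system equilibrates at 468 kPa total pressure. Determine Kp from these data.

Kp = 58.4 kPa

Let X = conversion of B (basis 1 mol B); extent of reaction ξ = X.
Moles: n_B = 1 − X; n_C = X; n_D = X.
Total moles n_T = 1 + X.
At X = 0.333: n_B = 0.667, n_C = 0.333, n_D = 0.333, n_T = 1.33.
p_i = (n_i/n_T)·P. Kp = p_C p_D / (p_B) = 58.4 kPa.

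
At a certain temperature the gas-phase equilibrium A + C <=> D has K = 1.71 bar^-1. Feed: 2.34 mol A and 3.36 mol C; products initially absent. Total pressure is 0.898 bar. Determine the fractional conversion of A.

Take 2.34 mol A as basis and let X be its fractional conversion, so ξ = 2.34X.
Mole table: n_A = 2.34 − 2.34X; n_C = 3.36 − 2.34X; n_D = 2.34X.
Total moles n_T = 5.7 − 2.34X.
With p_i = (n_i/n_T)P, K = p_D / (p_A p_C).
Substituting and setting equal to 1.71 bar^-1 gives a polynomial in X; the root in (0,1) is X = 0.434.

X = 0.434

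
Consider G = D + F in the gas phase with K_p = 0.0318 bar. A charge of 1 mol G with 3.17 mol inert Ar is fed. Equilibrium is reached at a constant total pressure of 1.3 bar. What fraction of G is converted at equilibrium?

Basis: 1 mol G initially; let X = conversion of G. Extent ξ = X.
Mole table: n_G = 1 − X; n_D = X; n_F = X; n_I = 3.17 (inert).
Summing: n_T = 4.17 + X.
y_i = n_i/n_T, p_i = y_i·P. K_p = p_D p_F / (p_G).
Setting this equal to 0.0318 bar and taking the physical root (0 < X < 1) gives X = 0.280.

X = 0.280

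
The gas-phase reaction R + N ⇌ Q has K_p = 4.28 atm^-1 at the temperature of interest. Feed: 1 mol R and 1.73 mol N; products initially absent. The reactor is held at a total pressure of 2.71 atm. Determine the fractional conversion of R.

Take 1 mol R as basis and let X be its fractional conversion, so ξ = X.
Species balance: n_R = 1 − X; n_N = 1.73 − X; n_Q = X.
Summing: n_T = 2.73 − X.
Mole fractions y_i = n_i/n_T; K_p = p_Q / (p_R p_N) with p_i = y_i·P.
Equating to 4.28 atm^-1 and solving on 0 < X < 1: X = 0.845.

X = 0.845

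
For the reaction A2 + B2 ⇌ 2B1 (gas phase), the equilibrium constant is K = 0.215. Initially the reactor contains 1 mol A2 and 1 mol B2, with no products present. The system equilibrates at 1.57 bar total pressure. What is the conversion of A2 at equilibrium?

Let X = conversion of A2 (basis 1 mol A2); extent of reaction ξ = X.
Moles: n_A2 = 1 − X; n_B2 = 1 − X; n_B1 = 2X.
Since Δν = 0, n_T = 2 throughout.
Mole fractions y_i = n_i/n_T; K = p_B1^2 / (p_A2 p_B2) with p_i = y_i·P.
Equating to 0.215 and solving on 0 < X < 1: X = 0.188.

X = 0.188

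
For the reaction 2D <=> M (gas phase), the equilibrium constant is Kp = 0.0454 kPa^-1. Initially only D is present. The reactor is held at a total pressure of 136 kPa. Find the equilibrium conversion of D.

Take 1 mol D as basis and let X be its fractional conversion, so ξ = 0.5X.
Mole table: n_D = 1 − X; n_M = 0.5X.
Summing: n_T = 1 − 0.5X.
With p_i = (n_i/n_T)P, Kp = p_M / (p_D^2).
Setting this equal to 0.0454 kPa^-1 and taking the physical root (0 < X < 1) gives X = 0.803.

X = 0.803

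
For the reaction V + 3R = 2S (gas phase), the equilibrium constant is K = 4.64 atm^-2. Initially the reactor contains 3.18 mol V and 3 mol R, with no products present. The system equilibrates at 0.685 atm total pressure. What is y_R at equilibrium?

y_R = 0.305

Basis: 3 mol R initially; let X = conversion of R. Extent ξ = X.
Moles: n_V = 3.18 − X; n_R = 3 − 3X; n_S = 2X.
Total moles n_T = 6.18 − 2X.
y_i = n_i/n_T, p_i = y_i·P. K = p_S^2 / (p_V p_R^3).
Substituting and setting equal to 4.64 atm^-2 gives a polynomial in X; the root in (0,1) is X = 0.468.
Then n_R = 1.6, n_T = 5.24, so y_R = 0.305.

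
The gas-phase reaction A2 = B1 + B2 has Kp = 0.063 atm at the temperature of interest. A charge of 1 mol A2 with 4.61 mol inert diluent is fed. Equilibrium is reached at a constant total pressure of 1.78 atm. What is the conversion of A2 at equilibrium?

Take 1 mol A2 as basis and let X be its fractional conversion, so ξ = X.
Species balance: n_A2 = 1 − X; n_B1 = X; n_B2 = X; n_I = 4.61 (inert).
n_T = Σnᵢ = 5.61 + X.
Mole fractions y_i = n_i/n_T; Kp = p_B1 p_B2 / (p_A2) with p_i = y_i·P.
Setting this equal to 0.063 atm and taking the physical root (0 < X < 1) gives X = 0.366.

X = 0.366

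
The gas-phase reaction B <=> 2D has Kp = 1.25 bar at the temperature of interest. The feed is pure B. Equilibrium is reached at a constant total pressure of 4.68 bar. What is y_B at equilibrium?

Take 1 mol B as basis and let X be its fractional conversion, so ξ = X.
Mole table: n_B = 1 − X; n_D = 2X.
n_T = Σnᵢ = 1 + X.
With p_i = (n_i/n_T)P, Kp = p_D^2 / (p_B).
Setting this equal to 1.25 bar and taking the physical root (0 < X < 1) gives X = 0.250.
Then n_B = 0.75, n_T = 1.25, so y_B = 0.600.

y_B = 0.600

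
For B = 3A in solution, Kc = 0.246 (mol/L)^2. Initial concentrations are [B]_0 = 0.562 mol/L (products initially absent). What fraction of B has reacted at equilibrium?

Let X = conversion of B; extent ξ = 0.562·X mol/L.
Concentrations: [B] = 0.562 − 0.562X; [A] = 1.69X.
Kc = [A]^3 / ([B]).
Setting equal to 0.246 and solving for X on (0,1) gives X = 0.275.

X = 0.275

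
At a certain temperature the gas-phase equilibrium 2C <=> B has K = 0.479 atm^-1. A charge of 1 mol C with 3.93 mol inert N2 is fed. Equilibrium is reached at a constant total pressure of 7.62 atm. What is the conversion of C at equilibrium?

Take 1 mol C as basis and let X be its fractional conversion, so ξ = 0.5X.
Species balance: n_C = 1 − X; n_B = 0.5X; n_I = 3.93 (inert).
Total moles n_T = 4.93 − 0.5X.
y_i = n_i/n_T, p_i = y_i·P. K = p_B / (p_C^2).
Substituting and setting equal to 0.479 atm^-1 gives a polynomial in X; the root in (0,1) is X = 0.457.

X = 0.457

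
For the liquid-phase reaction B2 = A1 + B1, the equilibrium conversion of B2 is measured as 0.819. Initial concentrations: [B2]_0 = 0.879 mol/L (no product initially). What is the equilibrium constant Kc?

Let X = conversion of B2.
Concentrations: [B2] = 0.879 − 0.879X; [A1] = 0.879X; [B1] = 0.879X.
At X = 0.819: [B2] = 0.159, [A1] = 0.72, [B1] = 0.72.
Kc = [A1] [B1] / ([B2]) = 3.26 mol/L.

Kc = 3.26 mol/L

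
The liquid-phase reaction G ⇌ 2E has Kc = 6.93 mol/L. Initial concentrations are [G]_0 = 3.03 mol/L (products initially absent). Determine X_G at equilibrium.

X = 0.523

Let X = conversion of G; extent ξ = 3.03·X mol/L.
Concentrations: [G] = 3.03 − 3.03X; [E] = 6.06X.
Kc = [E]^2 / ([G]).
Equating to 6.93 mol/L: the physical root is X = 0.523.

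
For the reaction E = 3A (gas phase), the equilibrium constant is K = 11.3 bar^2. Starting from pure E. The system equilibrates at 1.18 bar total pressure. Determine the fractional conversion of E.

Let X = conversion of E (basis 1 mol E); extent of reaction ξ = X.
Mole table: n_E = 1 − X; n_A = 3X.
Total moles n_T = 1 + 2X.
With p_i = (n_i/n_T)P, K = p_A^3 / (p_E).
Substituting and setting equal to 11.3 bar^2 gives a polynomial in X; the root in (0,1) is X = 0.766.

X = 0.766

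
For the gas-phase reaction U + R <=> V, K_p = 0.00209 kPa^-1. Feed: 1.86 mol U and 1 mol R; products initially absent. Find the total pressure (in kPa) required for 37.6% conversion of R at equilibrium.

Let X = conversion of R (basis 1 mol R); extent of reaction ξ = X.
Mole table: n_U = 1.86 − X; n_R = 1 − X; n_V = X.
Total moles n_T = 2.86 − X.
K_p = p_V / (p_U p_R) with p_i = (n_i/n_T)·P.
At X = 0.376: the mole-fraction product g(X) = Π y_i^ν_i = 1.009. Since K_p = g(X)·P^{-1}, P = (g/K_p)^(1/1) = (1.009/0.00209)^(1/1) = 483 kPa.

P = 483 kPa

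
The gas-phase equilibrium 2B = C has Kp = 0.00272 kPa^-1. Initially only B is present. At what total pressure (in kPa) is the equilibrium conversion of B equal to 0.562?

P = 387 kPa

Let X = conversion of B (basis 1 mol B); extent of reaction ξ = 0.5X.
At extent ξ: n_B = 1 − X; n_C = 0.5X.
Total moles n_T = 1 − 0.5X.
Kp = p_C / (p_B^2) with p_i = (n_i/n_T)·P.
At X = 0.562: the mole-fraction product g(X) = Π y_i^ν_i = 1.053. Since Kp = g(X)·P^{-1}, P = (g/Kp)^(1/1) = (1.053/0.00272)^(1/1) = 387 kPa.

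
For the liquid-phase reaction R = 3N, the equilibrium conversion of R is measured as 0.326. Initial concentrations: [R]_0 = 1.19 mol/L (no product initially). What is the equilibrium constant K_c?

Let X = conversion of R.
Concentrations: [R] = 1.19 − 1.19X; [N] = 3.57X.
At X = 0.326: [R] = 0.802, [N] = 1.16.
K_c = [N]^3 / ([R]) = 1.97 (mol/L)^2.

K_c = 1.97 (mol/L)^2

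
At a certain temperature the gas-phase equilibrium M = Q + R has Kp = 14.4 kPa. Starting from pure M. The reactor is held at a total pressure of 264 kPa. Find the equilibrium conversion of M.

X = 0.227

Let X = conversion of M (basis 1 mol M); extent of reaction ξ = X.
Moles: n_M = 1 − X; n_Q = X; n_R = X.
Total moles n_T = 1 + X.
With p_i = (n_i/n_T)P, Kp = p_Q p_R / (p_M).
Setting this equal to 14.4 kPa and taking the physical root (0 < X < 1) gives X = 0.227.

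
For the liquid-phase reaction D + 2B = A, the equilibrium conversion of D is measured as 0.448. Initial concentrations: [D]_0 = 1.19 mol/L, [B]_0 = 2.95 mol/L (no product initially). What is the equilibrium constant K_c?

K_c = 0.229 (mol/L)^-2

Let X = conversion of D.
Concentrations: [D] = 1.19 − 1.19X; [B] = 2.95 − 2.38X; [A] = 1.19X.
At X = 0.448: [D] = 0.657, [B] = 1.88, [A] = 0.533.
K_c = [A] / ([D] [B]^2) = 0.229 (mol/L)^-2.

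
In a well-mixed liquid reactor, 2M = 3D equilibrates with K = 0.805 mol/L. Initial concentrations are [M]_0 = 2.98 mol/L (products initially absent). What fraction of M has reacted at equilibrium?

X = 0.330

Let X = conversion of M; extent ξ = 2.98X/2 mol/L.
Concentrations: [M] = 2.98 − 2.98X; [D] = 4.47X.
K = [D]^3 / ([M]^2).
Solving K = 0.805 for X ∈ (0,1): X = 0.330.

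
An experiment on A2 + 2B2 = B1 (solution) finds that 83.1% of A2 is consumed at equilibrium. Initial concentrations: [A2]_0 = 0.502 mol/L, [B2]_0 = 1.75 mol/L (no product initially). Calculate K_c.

Let X = conversion of A2.
Concentrations: [A2] = 0.502 − 0.502X; [B2] = 1.75 − 1X; [B1] = 0.502X.
At X = 0.831: [A2] = 0.0848, [B2] = 0.916, [B1] = 0.417.
K_c = [B1] / ([A2] [B2]^2) = 5.86 (mol/L)^-2.

K_c = 5.86 (mol/L)^-2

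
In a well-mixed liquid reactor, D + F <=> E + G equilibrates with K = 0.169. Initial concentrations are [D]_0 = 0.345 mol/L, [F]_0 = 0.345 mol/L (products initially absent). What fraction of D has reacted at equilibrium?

X = 0.291

Let X = conversion of D; extent ξ = 0.345·X mol/L.
Concentrations: [D] = 0.345 − 0.345X; [F] = 0.345 − 0.345X; [E] = 0.345X; [G] = 0.345X.
K = [E] [G] / ([D] [F]).
Solving K = 0.169 for X ∈ (0,1): X = 0.291.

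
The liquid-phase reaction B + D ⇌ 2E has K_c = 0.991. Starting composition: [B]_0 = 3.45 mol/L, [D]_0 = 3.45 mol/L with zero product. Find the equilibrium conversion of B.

X = 0.332

Let X = conversion of B; extent ξ = 3.45·X mol/L.
Concentrations: [B] = 3.45 − 3.45X; [D] = 3.45 − 3.45X; [E] = 6.9X.
K_c = [E]^2 / ([B] [D]).
Setting equal to 0.991 and solving for X on (0,1) gives X = 0.332.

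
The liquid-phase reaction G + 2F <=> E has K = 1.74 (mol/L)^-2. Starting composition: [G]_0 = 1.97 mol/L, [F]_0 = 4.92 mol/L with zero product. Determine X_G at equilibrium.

Let X = conversion of G; extent ξ = 1.97·X mol/L.
Concentrations: [G] = 1.97 − 1.97X; [F] = 4.92 − 3.94X; [E] = 1.97X.
K = [E] / ([G] [F]^2).
Setting equal to 1.74 and solving for X on (0,1) gives X = 0.827.

X = 0.827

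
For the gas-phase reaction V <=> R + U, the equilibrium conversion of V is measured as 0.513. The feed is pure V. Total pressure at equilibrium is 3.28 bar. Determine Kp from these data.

Take 1 mol V as basis and let X be its fractional conversion, so ξ = X.
At extent ξ: n_V = 1 − X; n_R = X; n_U = X.
Total moles n_T = 1 + X.
At X = 0.513: n_V = 0.487, n_R = 0.513, n_U = 0.513, n_T = 1.51.
p_i = (n_i/n_T)·P. Kp = p_R p_U / (p_V) = 1.17 bar.

Kp = 1.17 bar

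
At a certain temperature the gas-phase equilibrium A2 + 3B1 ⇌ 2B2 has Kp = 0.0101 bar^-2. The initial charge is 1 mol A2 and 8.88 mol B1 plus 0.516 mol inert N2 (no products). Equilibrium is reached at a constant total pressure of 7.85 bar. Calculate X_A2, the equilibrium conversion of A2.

X = 0.552

Take 1 mol A2 as basis and let X be its fractional conversion, so ξ = X.
Moles: n_A2 = 1 − X; n_B1 = 8.88 − 3X; n_B2 = 2X; n_I = 0.516 (inert).
Summing: n_T = 10.4 − 2X.
With p_i = (n_i/n_T)P, Kp = p_B2^2 / (p_A2 p_B1^3).
Substituting and setting equal to 0.0101 bar^-2 gives a polynomial in X; the root in (0,1) is X = 0.552.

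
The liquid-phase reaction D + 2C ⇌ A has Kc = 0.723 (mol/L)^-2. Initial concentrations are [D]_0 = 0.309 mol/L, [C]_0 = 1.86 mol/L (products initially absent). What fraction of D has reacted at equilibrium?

Let X = conversion of D; extent ξ = 0.309·X mol/L.
Concentrations: [D] = 0.309 − 0.309X; [C] = 1.86 − 0.618X; [A] = 0.309X.
Kc = [A] / ([D] [C]^2).
Equating to 0.723 (mol/L)^-2: the physical root is X = 0.613.

X = 0.613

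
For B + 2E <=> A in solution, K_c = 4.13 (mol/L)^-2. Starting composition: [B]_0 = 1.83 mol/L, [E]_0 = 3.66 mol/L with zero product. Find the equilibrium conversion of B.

Let X = conversion of B; extent ξ = 1.83·X mol/L.
Concentrations: [B] = 1.83 − 1.83X; [E] = 3.66 − 3.66X; [A] = 1.83X.
K_c = [A] / ([B] [E]^2).
Solving K_c = 4.13 for X ∈ (0,1): X = 0.760.

X = 0.760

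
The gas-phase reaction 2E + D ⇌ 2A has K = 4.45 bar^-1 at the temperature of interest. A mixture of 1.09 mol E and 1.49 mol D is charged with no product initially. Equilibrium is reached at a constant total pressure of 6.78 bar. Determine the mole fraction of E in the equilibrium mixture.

y_E = 0.105

Let X = conversion of E (basis 1.09 mol E); extent of reaction ξ = 0.545X.
Mole table: n_E = 1.09 − 1.09X; n_D = 1.49 − 0.545X; n_A = 1.09X.
n_T = Σnᵢ = 2.58 − 0.545X.
With p_i = (n_i/n_T)P, K = p_A^2 / (p_E^2 p_D).
Equating to 4.45 bar^-1 and solving on 0 < X < 1: X = 0.794.
Then n_E = 0.225, n_T = 2.15, so y_E = 0.105.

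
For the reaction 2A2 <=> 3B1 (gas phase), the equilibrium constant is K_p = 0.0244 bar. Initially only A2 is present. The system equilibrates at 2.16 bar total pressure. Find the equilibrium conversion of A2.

Take 1 mol A2 as basis and let X be its fractional conversion, so ξ = 0.5X.
Moles: n_A2 = 1 − X; n_B1 = 1.5X.
n_T = Σnᵢ = 1 + 0.5X.
Mole fractions y_i = n_i/n_T; K_p = p_B1^3 / (p_A2^2) with p_i = y_i·P.
Substituting and setting equal to 0.0244 bar gives a polynomial in X; the root in (0,1) is X = 0.138.

X = 0.138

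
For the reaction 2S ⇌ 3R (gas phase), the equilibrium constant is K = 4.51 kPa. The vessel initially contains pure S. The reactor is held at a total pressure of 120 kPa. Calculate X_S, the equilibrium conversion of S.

X = 0.199

Let X = conversion of S (basis 1 mol S); extent of reaction ξ = 0.5X.
Moles: n_S = 1 − X; n_R = 1.5X.
n_T = Σnᵢ = 1 + 0.5X.
y_i = n_i/n_T, p_i = y_i·P. K = p_R^3 / (p_S^2).
This yields a degree-3 equation in X; solving on (0,1), X = 0.199.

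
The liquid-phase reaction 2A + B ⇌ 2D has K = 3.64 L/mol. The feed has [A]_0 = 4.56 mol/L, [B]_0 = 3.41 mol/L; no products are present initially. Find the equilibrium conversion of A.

X = 0.718

Let X = conversion of A; extent ξ = 4.56X/2 mol/L.
Concentrations: [A] = 4.56 − 4.56X; [B] = 3.41 − 2.28X; [D] = 4.56X.
K = [D]^2 / ([A]^2 [B]).
Setting equal to 3.64 and solving for X on (0,1) gives X = 0.718.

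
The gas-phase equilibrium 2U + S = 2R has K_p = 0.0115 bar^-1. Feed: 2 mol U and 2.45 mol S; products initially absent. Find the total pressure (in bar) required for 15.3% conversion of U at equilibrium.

P = 5.31 bar

Let X = conversion of U (basis 2 mol U); extent of reaction ξ = X.
Mole table: n_U = 2 − 2X; n_S = 2.45 − X; n_R = 2X.
Summing: n_T = 4.45 − X.
K_p = p_R^2 / (p_U^2 p_S) with p_i = (n_i/n_T)·P.
At X = 0.153: the mole-fraction product g(X) = Π y_i^ν_i = 0.06104. Since K_p = g(X)·P^{-1}, P = (g/K_p)^(1/1) = (0.06104/0.0115)^(1/1) = 5.31 bar.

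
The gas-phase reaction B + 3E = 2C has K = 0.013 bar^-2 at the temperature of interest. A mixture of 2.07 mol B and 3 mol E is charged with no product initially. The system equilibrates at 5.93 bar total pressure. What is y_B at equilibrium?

Let X = conversion of E (basis 3 mol E); extent of reaction ξ = X.
Species balance: n_B = 2.07 − X; n_E = 3 − 3X; n_C = 2X.
Summing: n_T = 5.07 − 2X.
y_i = n_i/n_T, p_i = y_i·P. K = p_C^2 / (p_B p_E^3).
This yields a degree-4 equation in X; solving on (0,1), X = 0.304.
Then n_B = 1.77, n_T = 4.46, so y_B = 0.396.

y_B = 0.396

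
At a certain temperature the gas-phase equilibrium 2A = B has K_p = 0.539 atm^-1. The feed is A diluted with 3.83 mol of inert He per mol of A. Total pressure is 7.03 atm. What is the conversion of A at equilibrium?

Take 1 mol A as basis and let X be its fractional conversion, so ξ = 0.5X.
Moles: n_A = 1 − X; n_B = 0.5X; n_I = 3.83 (inert).
Summing: n_T = 4.83 − 0.5X.
With p_i = (n_i/n_T)P, K_p = p_B / (p_A^2).
Setting this equal to 0.539 atm^-1 and taking the physical root (0 < X < 1) gives X = 0.468.

X = 0.468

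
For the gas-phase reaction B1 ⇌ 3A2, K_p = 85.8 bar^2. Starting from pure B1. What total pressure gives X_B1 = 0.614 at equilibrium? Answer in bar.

Basis: 1 mol B1 initially; let X = conversion of B1. Extent ξ = X.
Moles: n_B1 = 1 − X; n_A2 = 3X.
n_T = Σnᵢ = 1 + 2X.
K_p = p_A2^3 / (p_B1) with p_i = (n_i/n_T)·P.
At X = 0.614: the mole-fraction product g(X) = Π y_i^ν_i = 3.262. Since K_p = g(X)·P^{2}, P = (K_p/g)^(1/2) = (85.8/3.262)^(1/2) = 5.13 bar.

P = 5.13 bar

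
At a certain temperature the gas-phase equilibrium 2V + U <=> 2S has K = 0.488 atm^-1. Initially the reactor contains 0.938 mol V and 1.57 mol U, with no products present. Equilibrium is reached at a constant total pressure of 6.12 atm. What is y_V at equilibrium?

Take 0.938 mol V as basis and let X be its fractional conversion, so ξ = 0.469X.
At extent ξ: n_V = 0.938 − 0.938X; n_U = 1.57 − 0.469X; n_S = 0.938X.
Summing: n_T = 2.51 − 0.469X.
y_i = n_i/n_T, p_i = y_i·P. K = p_S^2 / (p_V^2 p_U).
Equating to 0.488 atm^-1 and solving on 0 < X < 1: X = 0.569.
Then n_V = 0.405, n_T = 2.24, so y_V = 0.181.

y_V = 0.181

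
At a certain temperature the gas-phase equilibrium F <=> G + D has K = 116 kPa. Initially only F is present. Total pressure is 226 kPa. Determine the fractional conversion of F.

X = 0.582

Take 1 mol F as basis and let X be its fractional conversion, so ξ = X.
Mole table: n_F = 1 − X; n_G = X; n_D = X.
Total moles n_T = 1 + X.
With p_i = (n_i/n_T)P, K = p_G p_D / (p_F).
This yields a degree-2 equation in X; solving on (0,1), X = 0.582.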